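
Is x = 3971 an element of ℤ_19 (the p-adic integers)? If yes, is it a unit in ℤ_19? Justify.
x ∈ ℤ_19 but not a unit; v_19(x) = 2 > 0

ℤ_19 = {x ∈ ℚ_19 : v_19(x) ≥ 0} and ℤ_19^× = {x ∈ ℤ_19 : v_19(x) = 0}. Here v_19(3971) = v_19(num) − v_19(den) = 2; compare against these criteria.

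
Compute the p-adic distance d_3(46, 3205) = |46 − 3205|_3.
d_3(46, 3205) = 1/243

Step 1 — x − y = 46 − 3205 = -3159. Step 2 — v_3(-3159) = 5 (factor: -3159 = −(3^5 · 13); the sign does not affect v_p). Step 3 — |x − y|_3 = 3^{-5} = 1/243.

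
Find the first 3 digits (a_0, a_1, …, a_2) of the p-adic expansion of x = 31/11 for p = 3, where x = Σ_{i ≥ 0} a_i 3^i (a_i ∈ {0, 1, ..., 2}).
(a_0, …, a_2) = (2, 0, 2)

v_3(31/11) = 0 (numerator and denominator both coprime to 3), so x ∈ ℤ_3^×. Compute digits iteratively via a_i = x_i mod 3, x_{i+1} = (x_i − a_i)/3, with x_0 = x:
  x_0 = 31/11;  a_0 = 2;  x_1 = (x_0 − 2)/3 = 3/11
  x_1 = 3/11;  a_1 = 0;  x_2 = (x_1 − 0)/3 = 1/11
  x_2 = 1/11;  a_2 = 2;  x_3 = (x_2 − 2)/3 = -7/11
Digits: (2, 0, 2).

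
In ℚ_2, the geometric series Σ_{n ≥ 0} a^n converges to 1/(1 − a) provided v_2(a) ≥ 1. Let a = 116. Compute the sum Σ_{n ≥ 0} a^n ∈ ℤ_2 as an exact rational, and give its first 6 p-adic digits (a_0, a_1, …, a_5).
Σ a^n = 1/(1 − a) = -1/115;  first 6 digits = (1, 0, 1, 0, 0, 0)

v_2(a) = 2 ≥ 1, so the series converges in ℤ_2 to 1/(1 − a) = 1/(1 − 116) = -1/115. Expand this rational in ℤ_2: compute digits iteratively via d_i = x_i mod 2, x_{i+1} = (x_i − d_i)/2. The first 6 digits are (1, 0, 1, 0, 0, 0).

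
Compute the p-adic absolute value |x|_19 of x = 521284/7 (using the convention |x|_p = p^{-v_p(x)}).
|521284/7|_19 = 1/130321

Step 1 — compute v_19(x) by factoring powers of 19 out of the numerator and denominator: v_19(521284/7) = 4. Step 2 — apply |x|_p = p^{-v_p(x)} = 19^{-4} = 1/130321.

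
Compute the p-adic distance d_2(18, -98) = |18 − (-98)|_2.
d_2(18, -98) = 1/4

Step 1 — x − y = 18 − (-98) = 116. Step 2 — v_2(116) = 2 (factor: 116 = (2^2 · 29); the sign does not affect v_p). Step 3 — |x − y|_2 = 2^{-2} = 1/4.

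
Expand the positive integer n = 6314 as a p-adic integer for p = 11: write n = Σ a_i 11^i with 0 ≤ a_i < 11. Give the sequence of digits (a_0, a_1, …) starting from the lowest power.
(a_0, a_1, …) = (0, 2, 8, 4)

Repeated division by 11 gives the digits low-to-high: 6314 = 2·11^1 + 8·11^2 + 4·11^3. Digit sequence: (0, 2, 8, 4).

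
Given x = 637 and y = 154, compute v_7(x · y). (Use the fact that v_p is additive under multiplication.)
v_7(98098) = 3

v_p(x) = 2 (factor: 637 = 7^2 · 13); v_p(y) = 1 (factor: 154 = 7^1 · 22). Additivity: v_p(xy) = v_p(x) + v_p(y) = 2 + 1 = 3. (Direct check: xy = 98098 = 7^3 · (286).)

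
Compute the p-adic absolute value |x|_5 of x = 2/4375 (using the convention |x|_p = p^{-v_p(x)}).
|2/4375|_5 = 625

Step 1 — compute v_5(x) by factoring powers of 5 out of the numerator and denominator: v_5(2/4375) = -4. Step 2 — apply |x|_p = p^{-v_p(x)} = 5^{4} = 625.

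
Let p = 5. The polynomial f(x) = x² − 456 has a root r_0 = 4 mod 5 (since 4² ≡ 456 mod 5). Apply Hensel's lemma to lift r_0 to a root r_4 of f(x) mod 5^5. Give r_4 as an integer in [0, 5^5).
r_4 = 2634 (mod 3125)

Hensel's recurrence: r_{i+1} = r_i − f(r_i)·(f′(r_i))^{-1} mod 5^{i+2}, with f′(x) = 2x. Iterate:
  r_0 = 4 (mod 5)
  r_1 = 9 (mod 25)
  r_2 = 9 (mod 125)
  r_3 = 134 (mod 625)
  r_4 = 2634 (mod 3125)
Final: r_4 = 2634, and one checks f(r_4) ≡ 0 mod 5^5.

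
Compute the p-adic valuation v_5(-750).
v_5(-750) = 3

v_5(n) is the largest exponent k such that 5^k divides n. Factor out: -750 = -5^3 · 6. (Sign doesn't affect v_p.) So v_5(-750) = 3.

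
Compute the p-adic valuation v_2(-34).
v_2(-34) = 1

v_2(n) is the largest exponent k such that 2^k divides n. Factor out: -34 = -2^1 · 17. (Sign doesn't affect v_p.) So v_2(-34) = 1.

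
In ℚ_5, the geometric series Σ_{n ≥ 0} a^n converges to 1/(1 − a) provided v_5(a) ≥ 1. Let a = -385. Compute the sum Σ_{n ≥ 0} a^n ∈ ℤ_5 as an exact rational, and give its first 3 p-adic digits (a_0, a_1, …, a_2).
Σ a^n = 1/(1 − a) = 1/386;  first 3 digits = (1, 3, 3)

v_5(a) = 1 ≥ 1, so the series converges in ℤ_5 to 1/(1 − a) = 1/(1 − (-385)) = 1/386. Expand this rational in ℤ_5: compute digits iteratively via d_i = x_i mod 5, x_{i+1} = (x_i − d_i)/5. The first 3 digits are (1, 3, 3).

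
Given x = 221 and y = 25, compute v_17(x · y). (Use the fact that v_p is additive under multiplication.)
v_17(5525) = 1

v_p(x) = 1 (factor: 221 = 17^1 · 13); v_p(y) = 0 (factor: 25 = 17^0 · 25). Additivity: v_p(xy) = v_p(x) + v_p(y) = 1 + 0 = 1. (Direct check: xy = 5525 = 17^1 · (325).)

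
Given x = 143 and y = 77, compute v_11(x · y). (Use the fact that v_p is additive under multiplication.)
v_11(11011) = 2

v_p(x) = 1 (factor: 143 = 11^1 · 13); v_p(y) = 1 (factor: 77 = 11^1 · 7). Additivity: v_p(xy) = v_p(x) + v_p(y) = 1 + 1 = 2. (Direct check: xy = 11011 = 11^2 · (91).)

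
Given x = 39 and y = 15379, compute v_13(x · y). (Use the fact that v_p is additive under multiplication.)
v_13(599781) = 4

v_p(x) = 1 (factor: 39 = 13^1 · 3); v_p(y) = 3 (factor: 15379 = 13^3 · 7). Additivity: v_p(xy) = v_p(x) + v_p(y) = 1 + 3 = 4. (Direct check: xy = 599781 = 13^4 · (21).)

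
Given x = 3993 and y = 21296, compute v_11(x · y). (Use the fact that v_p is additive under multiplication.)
v_11(85034928) = 6

v_p(x) = 3 (factor: 3993 = 11^3 · 3); v_p(y) = 3 (factor: 21296 = 11^3 · 16). Additivity: v_p(xy) = v_p(x) + v_p(y) = 3 + 3 = 6. (Direct check: xy = 85034928 = 11^6 · (48).)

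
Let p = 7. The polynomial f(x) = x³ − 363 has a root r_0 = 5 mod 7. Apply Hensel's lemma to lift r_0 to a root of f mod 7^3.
r_2 = 327 (mod 343)

Hensel: r_{i+1} = r_i − f(r_i)/f′(r_i) mod 7^{i+2}, where f′(x) = 3x². Iterate:
  r_0 = 5 (mod 7)
  r_1 = 33 (mod 49)
  r_2 = 327 (mod 343)
Final: r = 327 with f(r) ≡ 0 mod 7^3.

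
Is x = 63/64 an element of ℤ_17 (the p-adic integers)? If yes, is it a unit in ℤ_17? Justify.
x ∈ ℤ_17^× (unit); v_17(x) = 0

ℤ_17 = {x ∈ ℚ_17 : v_17(x) ≥ 0} and ℤ_17^× = {x ∈ ℤ_17 : v_17(x) = 0}. Here v_17(63/64) = v_17(num) − v_17(den) = 0; compare against these criteria.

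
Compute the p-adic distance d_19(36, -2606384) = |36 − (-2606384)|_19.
d_19(36, -2606384) = 1/130321

Step 1 — x − y = 36 − (-2606384) = 2606420. Step 2 — v_19(2606420) = 4 (factor: 2606420 = (19^4 · 20); the sign does not affect v_p). Step 3 — |x − y|_19 = 19^{-4} = 1/130321.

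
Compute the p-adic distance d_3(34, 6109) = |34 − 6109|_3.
d_3(34, 6109) = 1/243

Step 1 — x − y = 34 − 6109 = -6075. Step 2 — v_3(-6075) = 5 (factor: -6075 = −(3^5 · 25); the sign does not affect v_p). Step 3 — |x − y|_3 = 3^{-5} = 1/243.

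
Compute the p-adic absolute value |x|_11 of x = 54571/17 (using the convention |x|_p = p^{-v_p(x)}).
|54571/17|_11 = 1/1331

Step 1 — compute v_11(x) by factoring powers of 11 out of the numerator and denominator: v_11(54571/17) = 3. Step 2 — apply |x|_p = p^{-v_p(x)} = 11^{-3} = 1/1331.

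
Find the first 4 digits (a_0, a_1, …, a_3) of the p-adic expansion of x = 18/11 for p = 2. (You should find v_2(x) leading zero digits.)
(a_0, …, a_3) = (0, 1, 1, 0)

v_2(18/11) = 1, so a_0 = ... = a_0 = 0. Factor out: x = 2^1 · u with u = 9/11 a unit in ℤ_2. Expand u iteratively via a_{v+i} = u_i mod 2, u_{i+1} = (u_i − a_{v+i})/2:
  u_0 = 9/11;  a_1 = 1;  u_1 = (u_0 − 1)/2 = -1/11
  u_1 = -1/11;  a_2 = 1;  u_2 = (u_1 − 1)/2 = -6/11
  u_2 = -6/11;  a_3 = 0;  u_3 = (u_2 − 0)/2 = -3/11
Digits: (0, 1, 1, 0).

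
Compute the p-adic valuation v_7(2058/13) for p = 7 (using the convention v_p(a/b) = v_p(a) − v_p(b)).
v_7(2058/13) = 3

Factor powers of 7 from the numerator and denominator of the reduced fraction: 2058 = 7^3 · 6 and 13 = 7^0 · 13. Apply v_p(a/b) = v_p(a) − v_p(b): v_7(2058/13) = 3 − 0 = 3.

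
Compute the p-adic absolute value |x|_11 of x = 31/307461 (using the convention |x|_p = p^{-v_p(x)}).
|31/307461|_11 = 14641

Step 1 — compute v_11(x) by factoring powers of 11 out of the numerator and denominator: v_11(31/307461) = -4. Step 2 — apply |x|_p = p^{-v_p(x)} = 11^{4} = 14641.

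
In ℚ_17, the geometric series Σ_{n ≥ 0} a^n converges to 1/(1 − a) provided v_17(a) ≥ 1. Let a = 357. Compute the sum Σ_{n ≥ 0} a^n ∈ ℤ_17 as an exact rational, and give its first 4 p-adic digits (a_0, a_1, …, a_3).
Σ a^n = 1/(1 − a) = -1/356;  first 4 digits = (1, 4, 0, 5)

v_17(a) = 1 ≥ 1, so the series converges in ℤ_17 to 1/(1 − a) = 1/(1 − 357) = -1/356. Expand this rational in ℤ_17: compute digits iteratively via d_i = x_i mod 17, x_{i+1} = (x_i − d_i)/17. The first 4 digits are (1, 4, 0, 5).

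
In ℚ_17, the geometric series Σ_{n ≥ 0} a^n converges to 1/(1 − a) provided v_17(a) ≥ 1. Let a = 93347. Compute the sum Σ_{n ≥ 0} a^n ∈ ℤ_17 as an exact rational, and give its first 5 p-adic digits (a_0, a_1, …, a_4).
Σ a^n = 1/(1 − a) = -1/93346;  first 5 digits = (1, 0, 0, 2, 1)

v_17(a) = 3 ≥ 1, so the series converges in ℤ_17 to 1/(1 − a) = 1/(1 − 93347) = -1/93346. Expand this rational in ℤ_17: compute digits iteratively via d_i = x_i mod 17, x_{i+1} = (x_i − d_i)/17. The first 5 digits are (1, 0, 0, 2, 1).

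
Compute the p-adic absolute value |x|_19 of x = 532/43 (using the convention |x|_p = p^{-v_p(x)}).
|532/43|_19 = 1/19

Step 1 — compute v_19(x) by factoring powers of 19 out of the numerator and denominator: v_19(532/43) = 1. Step 2 — apply |x|_p = p^{-v_p(x)} = 19^{-1} = 1/19.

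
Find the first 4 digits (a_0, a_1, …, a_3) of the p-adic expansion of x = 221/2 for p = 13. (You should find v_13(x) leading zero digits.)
(a_0, …, a_3) = (0, 2, 7, 6)

v_13(221/2) = 1, so a_0 = ... = a_0 = 0. Factor out: x = 13^1 · u with u = 17/2 a unit in ℤ_13. Expand u iteratively via a_{v+i} = u_i mod 13, u_{i+1} = (u_i − a_{v+i})/13:
  u_0 = 17/2;  a_1 = 2;  u_1 = (u_0 − 2)/13 = 1/2
  u_1 = 1/2;  a_2 = 7;  u_2 = (u_1 − 7)/13 = -1/2
  u_2 = -1/2;  a_3 = 6;  u_3 = (u_2 − 6)/13 = -1/2
Digits: (0, 2, 7, 6).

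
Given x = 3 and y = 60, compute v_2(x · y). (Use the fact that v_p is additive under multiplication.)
v_2(180) = 2

v_p(x) = 0 (factor: 3 = 2^0 · 3); v_p(y) = 2 (factor: 60 = 2^2 · 15). Additivity: v_p(xy) = v_p(x) + v_p(y) = 0 + 2 = 2. (Direct check: xy = 180 = 2^2 · (45).)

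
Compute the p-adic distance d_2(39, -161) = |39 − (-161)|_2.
d_2(39, -161) = 1/8

Step 1 — x − y = 39 − (-161) = 200. Step 2 — v_2(200) = 3 (factor: 200 = (2^3 · 25); the sign does not affect v_p). Step 3 — |x − y|_2 = 2^{-3} = 1/8.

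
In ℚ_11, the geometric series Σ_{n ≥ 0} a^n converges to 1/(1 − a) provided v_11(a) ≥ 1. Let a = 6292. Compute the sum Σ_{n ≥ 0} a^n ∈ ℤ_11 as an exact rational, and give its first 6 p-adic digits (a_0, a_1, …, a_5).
Σ a^n = 1/(1 − a) = -1/6291;  first 6 digits = (1, 0, 8, 4, 9, 3)

v_11(a) = 2 ≥ 1, so the series converges in ℤ_11 to 1/(1 − a) = 1/(1 − 6292) = -1/6291. Expand this rational in ℤ_11: compute digits iteratively via d_i = x_i mod 11, x_{i+1} = (x_i − d_i)/11. The first 6 digits are (1, 0, 8, 4, 9, 3).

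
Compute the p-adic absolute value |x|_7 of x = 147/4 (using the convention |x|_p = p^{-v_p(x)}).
|147/4|_7 = 1/49

Step 1 — compute v_7(x) by factoring powers of 7 out of the numerator and denominator: v_7(147/4) = 2. Step 2 — apply |x|_p = p^{-v_p(x)} = 7^{-2} = 1/49.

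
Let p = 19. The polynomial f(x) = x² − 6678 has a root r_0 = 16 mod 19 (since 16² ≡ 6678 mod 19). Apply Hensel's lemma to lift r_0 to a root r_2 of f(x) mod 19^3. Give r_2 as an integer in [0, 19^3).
r_2 = 1593 (mod 6859)

Hensel's recurrence: r_{i+1} = r_i − f(r_i)·(f′(r_i))^{-1} mod 19^{i+2}, with f′(x) = 2x. Iterate:
  r_0 = 16 (mod 19)
  r_1 = 149 (mod 361)
  r_2 = 1593 (mod 6859)
Final: r_2 = 1593, and one checks f(r_2) ≡ 0 mod 19^3.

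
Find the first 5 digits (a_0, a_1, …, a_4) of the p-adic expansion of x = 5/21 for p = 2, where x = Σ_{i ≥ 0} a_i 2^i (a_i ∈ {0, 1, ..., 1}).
(a_0, …, a_4) = (1, 0, 0, 0, 1)

v_2(5/21) = 0 (numerator and denominator both coprime to 2), so x ∈ ℤ_2^×. Compute digits iteratively via a_i = x_i mod 2, x_{i+1} = (x_i − a_i)/2, with x_0 = x:
  x_0 = 5/21;  a_0 = 1;  x_1 = (x_0 − 1)/2 = -8/21
  x_1 = -8/21;  a_1 = 0;  x_2 = (x_1 − 0)/2 = -4/21
  x_2 = -4/21;  a_2 = 0;  x_3 = (x_2 − 0)/2 = -2/21
  x_3 = -2/21;  a_3 = 0;  x_4 = (x_3 − 0)/2 = -1/21
  x_4 = -1/21;  a_4 = 1;  x_5 = (x_4 − 1)/2 = -11/21
Digits: (1, 0, 0, 0, 1).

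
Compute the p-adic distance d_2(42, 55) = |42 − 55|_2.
d_2(42, 55) = 1

Step 1 — x − y = 42 − 55 = -13. Step 2 — v_2(-13) = 0 (factor: -13 = −(2^0 · 13); the sign does not affect v_p). Step 3 — |x − y|_2 = 2^{0} = 1.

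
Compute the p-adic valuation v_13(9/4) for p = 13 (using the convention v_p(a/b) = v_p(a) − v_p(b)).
v_13(9/4) = 0

Factor powers of 13 from the numerator and denominator of the reduced fraction: 9 = 13^0 · 9 and 4 = 13^0 · 4. Apply v_p(a/b) = v_p(a) − v_p(b): v_13(9/4) = 0 − 0 = 0.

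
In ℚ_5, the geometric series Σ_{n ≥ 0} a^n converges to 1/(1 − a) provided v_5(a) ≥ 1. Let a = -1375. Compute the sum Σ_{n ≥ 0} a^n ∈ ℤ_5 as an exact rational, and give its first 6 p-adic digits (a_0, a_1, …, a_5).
Σ a^n = 1/(1 − a) = 1/1376;  first 6 digits = (1, 0, 0, 4, 2, 4)

v_5(a) = 3 ≥ 1, so the series converges in ℤ_5 to 1/(1 − a) = 1/(1 − (-1375)) = 1/1376. Expand this rational in ℤ_5: compute digits iteratively via d_i = x_i mod 5, x_{i+1} = (x_i − d_i)/5. The first 6 digits are (1, 0, 0, 4, 2, 4).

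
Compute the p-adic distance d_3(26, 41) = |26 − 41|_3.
d_3(26, 41) = 1/3

Step 1 — x − y = 26 − 41 = -15. Step 2 — v_3(-15) = 1 (factor: -15 = −(3^1 · 5); the sign does not affect v_p). Step 3 — |x − y|_3 = 3^{-1} = 1/3.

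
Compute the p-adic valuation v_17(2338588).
v_17(2338588) = 4

v_17(n) is the largest exponent k such that 17^k divides n. Factor out: 2338588 = 17^4 · 28. (Sign doesn't affect v_p.) So v_17(2338588) = 4.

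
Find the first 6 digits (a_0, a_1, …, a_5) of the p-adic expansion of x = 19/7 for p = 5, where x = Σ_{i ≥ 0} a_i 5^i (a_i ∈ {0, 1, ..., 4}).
(a_0, …, a_5) = (2, 3, 3, 0, 2, 1)

v_5(19/7) = 0 (numerator and denominator both coprime to 5), so x ∈ ℤ_5^×. Compute digits iteratively via a_i = x_i mod 5, x_{i+1} = (x_i − a_i)/5, with x_0 = x:
  x_0 = 19/7;  a_0 = 2;  x_1 = (x_0 − 2)/5 = 1/7
  x_1 = 1/7;  a_1 = 3;  x_2 = (x_1 − 3)/5 = -4/7
  x_2 = -4/7;  a_2 = 3;  x_3 = (x_2 − 3)/5 = -5/7
  x_3 = -5/7;  a_3 = 0;  x_4 = (x_3 − 0)/5 = -1/7
  x_4 = -1/7;  a_4 = 2;  x_5 = (x_4 − 2)/5 = -3/7
  x_5 = -3/7;  a_5 = 1;  x_6 = (x_5 − 1)/5 = -2/7
Digits: (2, 3, 3, 0, 2, 1).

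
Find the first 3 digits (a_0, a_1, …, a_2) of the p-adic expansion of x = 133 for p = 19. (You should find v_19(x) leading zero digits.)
(a_0, …, a_2) = (0, 7, 0)

v_19(133) = 1, so a_0 = ... = a_0 = 0. Factor out: x = 19^1 · u with u = 7 a unit in ℤ_19. Expand u iteratively via a_{v+i} = u_i mod 19, u_{i+1} = (u_i − a_{v+i})/19:
  u_0 = 7;  a_1 = 7;  u_1 = (u_0 − 7)/19 = 0
  u_1 = 0;  a_2 = 0;  u_2 = (u_1 − 0)/19 = 0
Digits: (0, 7, 0).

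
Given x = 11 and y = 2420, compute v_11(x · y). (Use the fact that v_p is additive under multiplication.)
v_11(26620) = 3

v_p(x) = 1 (factor: 11 = 11^1 · 1); v_p(y) = 2 (factor: 2420 = 11^2 · 20). Additivity: v_p(xy) = v_p(x) + v_p(y) = 1 + 2 = 3. (Direct check: xy = 26620 = 11^3 · (20).)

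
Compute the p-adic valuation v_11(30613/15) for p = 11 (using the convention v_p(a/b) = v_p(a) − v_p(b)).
v_11(30613/15) = 3

Factor powers of 11 from the numerator and denominator of the reduced fraction: 30613 = 11^3 · 23 and 15 = 11^0 · 15. Apply v_p(a/b) = v_p(a) − v_p(b): v_11(30613/15) = 3 − 0 = 3.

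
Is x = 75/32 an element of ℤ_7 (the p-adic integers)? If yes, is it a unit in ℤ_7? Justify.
x ∈ ℤ_7^× (unit); v_7(x) = 0

ℤ_7 = {x ∈ ℚ_7 : v_7(x) ≥ 0} and ℤ_7^× = {x ∈ ℤ_7 : v_7(x) = 0}. Here v_7(75/32) = v_7(num) − v_7(den) = 0; compare against these criteria.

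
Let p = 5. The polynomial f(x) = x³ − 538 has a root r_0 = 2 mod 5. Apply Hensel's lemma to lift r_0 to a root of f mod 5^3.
r_2 = 17 (mod 125)

Hensel: r_{i+1} = r_i − f(r_i)/f′(r_i) mod 5^{i+2}, where f′(x) = 3x². Iterate:
  r_0 = 2 (mod 5)
  r_1 = 17 (mod 25)
  r_2 = 17 (mod 125)
Final: r = 17 with f(r) ≡ 0 mod 5^3.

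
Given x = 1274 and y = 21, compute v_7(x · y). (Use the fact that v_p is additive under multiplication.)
v_7(26754) = 3

v_p(x) = 2 (factor: 1274 = 7^2 · 26); v_p(y) = 1 (factor: 21 = 7^1 · 3). Additivity: v_p(xy) = v_p(x) + v_p(y) = 2 + 1 = 3. (Direct check: xy = 26754 = 7^3 · (78).)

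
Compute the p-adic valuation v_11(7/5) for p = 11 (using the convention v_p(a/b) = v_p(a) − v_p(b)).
v_11(7/5) = 0

Factor powers of 11 from the numerator and denominator of the reduced fraction: 7 = 11^0 · 7 and 5 = 11^0 · 5. Apply v_p(a/b) = v_p(a) − v_p(b): v_11(7/5) = 0 − 0 = 0.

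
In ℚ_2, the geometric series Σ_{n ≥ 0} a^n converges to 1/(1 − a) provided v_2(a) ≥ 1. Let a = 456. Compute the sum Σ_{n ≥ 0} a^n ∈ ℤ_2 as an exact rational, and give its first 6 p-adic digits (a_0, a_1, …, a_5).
Σ a^n = 1/(1 − a) = -1/455;  first 6 digits = (1, 0, 0, 1, 0, 0)

v_2(a) = 3 ≥ 1, so the series converges in ℤ_2 to 1/(1 − a) = 1/(1 − 456) = -1/455. Expand this rational in ℤ_2: compute digits iteratively via d_i = x_i mod 2, x_{i+1} = (x_i − d_i)/2. The first 6 digits are (1, 0, 0, 1, 0, 0).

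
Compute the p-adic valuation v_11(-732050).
v_11(-732050) = 4

v_11(n) is the largest exponent k such that 11^k divides n. Factor out: -732050 = -11^4 · 50. (Sign doesn't affect v_p.) So v_11(-732050) = 4.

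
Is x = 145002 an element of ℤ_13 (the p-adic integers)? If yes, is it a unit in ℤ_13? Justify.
x ∈ ℤ_13 but not a unit; v_13(x) = 3 > 0

ℤ_13 = {x ∈ ℚ_13 : v_13(x) ≥ 0} and ℤ_13^× = {x ∈ ℤ_13 : v_13(x) = 0}. Here v_13(145002) = v_13(num) − v_13(den) = 3; compare against these criteria.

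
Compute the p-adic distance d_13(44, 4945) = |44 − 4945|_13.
d_13(44, 4945) = 1/169

Step 1 — x − y = 44 − 4945 = -4901. Step 2 — v_13(-4901) = 2 (factor: -4901 = −(13^2 · 29); the sign does not affect v_p). Step 3 — |x − y|_13 = 13^{-2} = 1/169.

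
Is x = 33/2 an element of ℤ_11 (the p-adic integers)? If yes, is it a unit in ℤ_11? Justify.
x ∈ ℤ_11 but not a unit; v_11(x) = 1 > 0

ℤ_11 = {x ∈ ℚ_11 : v_11(x) ≥ 0} and ℤ_11^× = {x ∈ ℤ_11 : v_11(x) = 0}. Here v_11(33/2) = v_11(num) − v_11(den) = 1; compare against these criteria.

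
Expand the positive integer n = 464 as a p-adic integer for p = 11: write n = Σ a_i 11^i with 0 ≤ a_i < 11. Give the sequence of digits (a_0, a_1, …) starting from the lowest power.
(a_0, a_1, …) = (2, 9, 3)

Repeated division by 11 gives the digits low-to-high: 464 = 2 + 9·11^1 + 3·11^2. Digit sequence: (2, 9, 3).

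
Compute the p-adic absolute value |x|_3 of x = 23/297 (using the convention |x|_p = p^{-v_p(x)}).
|23/297|_3 = 27

Step 1 — compute v_3(x) by factoring powers of 3 out of the numerator and denominator: v_3(23/297) = -3. Step 2 — apply |x|_p = p^{-v_p(x)} = 3^{3} = 27.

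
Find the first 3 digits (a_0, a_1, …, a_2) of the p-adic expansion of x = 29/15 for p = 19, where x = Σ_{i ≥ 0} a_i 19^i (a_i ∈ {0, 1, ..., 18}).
(a_0, …, a_2) = (7, 1, 5)

v_19(29/15) = 0 (numerator and denominator both coprime to 19), so x ∈ ℤ_19^×. Compute digits iteratively via a_i = x_i mod 19, x_{i+1} = (x_i − a_i)/19, with x_0 = x:
  x_0 = 29/15;  a_0 = 7;  x_1 = (x_0 − 7)/19 = -4/15
  x_1 = -4/15;  a_1 = 1;  x_2 = (x_1 − 1)/19 = -1/15
  x_2 = -1/15;  a_2 = 5;  x_3 = (x_2 − 5)/19 = -4/15
Digits: (7, 1, 5).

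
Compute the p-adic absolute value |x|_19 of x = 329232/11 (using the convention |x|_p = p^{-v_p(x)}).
|329232/11|_19 = 1/6859

Step 1 — compute v_19(x) by factoring powers of 19 out of the numerator and denominator: v_19(329232/11) = 3. Step 2 — apply |x|_p = p^{-v_p(x)} = 19^{-3} = 1/6859.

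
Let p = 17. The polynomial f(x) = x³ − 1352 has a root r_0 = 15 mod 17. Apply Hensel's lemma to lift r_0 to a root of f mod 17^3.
r_2 = 4350 (mod 4913)

Hensel: r_{i+1} = r_i − f(r_i)/f′(r_i) mod 17^{i+2}, where f′(x) = 3x². Iterate:
  r_0 = 15 (mod 17)
  r_1 = 15 (mod 289)
  r_2 = 4350 (mod 4913)
Final: r = 4350 with f(r) ≡ 0 mod 17^3.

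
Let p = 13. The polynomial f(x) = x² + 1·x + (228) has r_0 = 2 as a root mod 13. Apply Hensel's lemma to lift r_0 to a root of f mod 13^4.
r_3 = 25846 (mod 28561)

Hensel: r_{i+1} = r_i − f(r_i)·(f′(r_i))^{-1} mod 13^{i+2}, f′(x) = 2x + 1. Iterate:
  r_0 = 2 (mod 13)
  r_1 = 158 (mod 169)
  r_2 = 1679 (mod 2197)
  r_3 = 25846 (mod 28561)
Final: r = 25846 satisfies f(r) ≡ 0 mod 13^4.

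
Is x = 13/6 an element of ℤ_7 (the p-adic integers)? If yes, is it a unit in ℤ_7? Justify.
x ∈ ℤ_7^× (unit); v_7(x) = 0

ℤ_7 = {x ∈ ℚ_7 : v_7(x) ≥ 0} and ℤ_7^× = {x ∈ ℤ_7 : v_7(x) = 0}. Here v_7(13/6) = v_7(num) − v_7(den) = 0; compare against these criteria.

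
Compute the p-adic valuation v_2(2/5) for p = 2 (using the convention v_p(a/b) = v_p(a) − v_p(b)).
v_2(2/5) = 1

Factor powers of 2 from the numerator and denominator of the reduced fraction: 2 = 2^1 · 1 and 5 = 2^0 · 5. Apply v_p(a/b) = v_p(a) − v_p(b): v_2(2/5) = 1 − 0 = 1.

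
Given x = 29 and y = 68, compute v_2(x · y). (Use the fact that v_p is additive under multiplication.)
v_2(1972) = 2

v_p(x) = 0 (factor: 29 = 2^0 · 29); v_p(y) = 2 (factor: 68 = 2^2 · 17). Additivity: v_p(xy) = v_p(x) + v_p(y) = 0 + 2 = 2. (Direct check: xy = 1972 = 2^2 · (493).)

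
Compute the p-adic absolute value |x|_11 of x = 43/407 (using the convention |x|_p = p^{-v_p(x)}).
|43/407|_11 = 11

Step 1 — compute v_11(x) by factoring powers of 11 out of the numerator and denominator: v_11(43/407) = -1. Step 2 — apply |x|_p = p^{-v_p(x)} = 11^{1} = 11.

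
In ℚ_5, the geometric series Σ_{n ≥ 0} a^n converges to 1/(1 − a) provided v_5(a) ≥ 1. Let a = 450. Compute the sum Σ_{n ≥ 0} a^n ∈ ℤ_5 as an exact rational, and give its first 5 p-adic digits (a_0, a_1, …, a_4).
Σ a^n = 1/(1 − a) = -1/449;  first 5 digits = (1, 0, 3, 3, 4)

v_5(a) = 2 ≥ 1, so the series converges in ℤ_5 to 1/(1 − a) = 1/(1 − 450) = -1/449. Expand this rational in ℤ_5: compute digits iteratively via d_i = x_i mod 5, x_{i+1} = (x_i − d_i)/5. The first 5 digits are (1, 0, 3, 3, 4).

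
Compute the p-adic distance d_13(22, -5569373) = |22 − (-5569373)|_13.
d_13(22, -5569373) = 1/371293

Step 1 — x − y = 22 − (-5569373) = 5569395. Step 2 — v_13(5569395) = 5 (factor: 5569395 = (13^5 · 15); the sign does not affect v_p). Step 3 — |x − y|_13 = 13^{-5} = 1/371293.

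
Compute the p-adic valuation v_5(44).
v_5(44) = 0

v_5(n) is the largest exponent k such that 5^k divides n. Factor out: 44 = 5^0 · 44. (Sign doesn't affect v_p.) So v_5(44) = 0.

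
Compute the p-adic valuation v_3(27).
v_3(27) = 3

v_3(n) is the largest exponent k such that 3^k divides n. Factor out: 27 = 3^3 · 1. (Sign doesn't affect v_p.) So v_3(27) = 3.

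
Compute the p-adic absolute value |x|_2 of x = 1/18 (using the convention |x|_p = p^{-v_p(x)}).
|1/18|_2 = 2

Step 1 — compute v_2(x) by factoring powers of 2 out of the numerator and denominator: v_2(1/18) = -1. Step 2 — apply |x|_p = p^{-v_p(x)} = 2^{1} = 2.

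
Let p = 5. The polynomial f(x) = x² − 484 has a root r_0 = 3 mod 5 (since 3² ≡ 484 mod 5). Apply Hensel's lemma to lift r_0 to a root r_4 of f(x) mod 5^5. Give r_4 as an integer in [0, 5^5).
r_4 = 3103 (mod 3125)

Hensel's recurrence: r_{i+1} = r_i − f(r_i)·(f′(r_i))^{-1} mod 5^{i+2}, with f′(x) = 2x. Iterate:
  r_0 = 3 (mod 5)
  r_1 = 3 (mod 25)
  r_2 = 103 (mod 125)
  r_3 = 603 (mod 625)
  r_4 = 3103 (mod 3125)
Final: r_4 = 3103, and one checks f(r_4) ≡ 0 mod 5^5.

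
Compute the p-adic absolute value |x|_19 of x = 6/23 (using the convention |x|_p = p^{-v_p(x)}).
|6/23|_19 = 1

Step 1 — compute v_19(x) by factoring powers of 19 out of the numerator and denominator: v_19(6/23) = 0. Step 2 — apply |x|_p = p^{-v_p(x)} = 19^{0} = 1.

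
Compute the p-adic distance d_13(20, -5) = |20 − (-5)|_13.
d_13(20, -5) = 1

Step 1 — x − y = 20 − (-5) = 25. Step 2 — v_13(25) = 0 (factor: 25 = (13^0 · 25); the sign does not affect v_p). Step 3 — |x − y|_13 = 13^{0} = 1.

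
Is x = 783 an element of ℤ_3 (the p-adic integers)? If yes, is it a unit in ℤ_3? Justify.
x ∈ ℤ_3 but not a unit; v_3(x) = 3 > 0

ℤ_3 = {x ∈ ℚ_3 : v_3(x) ≥ 0} and ℤ_3^× = {x ∈ ℤ_3 : v_3(x) = 0}. Here v_3(783) = v_3(num) − v_3(den) = 3; compare against these criteria.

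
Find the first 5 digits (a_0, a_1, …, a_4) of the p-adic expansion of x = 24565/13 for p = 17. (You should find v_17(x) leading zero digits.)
(a_0, …, a_4) = (0, 0, 0, 3, 9)

v_17(24565/13) = 3, so a_0 = ... = a_2 = 0. Factor out: x = 17^3 · u with u = 5/13 a unit in ℤ_17. Expand u iteratively via a_{v+i} = u_i mod 17, u_{i+1} = (u_i − a_{v+i})/17:
  u_0 = 5/13;  a_3 = 3;  u_1 = (u_0 − 3)/17 = -2/13
  u_1 = -2/13;  a_4 = 9;  u_2 = (u_1 − 9)/17 = -7/13
Digits: (0, 0, 0, 3, 9).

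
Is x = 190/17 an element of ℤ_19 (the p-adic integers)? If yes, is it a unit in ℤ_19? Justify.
x ∈ ℤ_19 but not a unit; v_19(x) = 1 > 0

ℤ_19 = {x ∈ ℚ_19 : v_19(x) ≥ 0} and ℤ_19^× = {x ∈ ℤ_19 : v_19(x) = 0}. Here v_19(190/17) = v_19(num) − v_19(den) = 1; compare against these criteria.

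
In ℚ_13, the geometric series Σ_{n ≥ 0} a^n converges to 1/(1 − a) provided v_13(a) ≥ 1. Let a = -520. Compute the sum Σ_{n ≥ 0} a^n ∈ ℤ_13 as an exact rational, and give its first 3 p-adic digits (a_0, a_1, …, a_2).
Σ a^n = 1/(1 − a) = 1/521;  first 3 digits = (1, 12, 10)

v_13(a) = 1 ≥ 1, so the series converges in ℤ_13 to 1/(1 − a) = 1/(1 − (-520)) = 1/521. Expand this rational in ℤ_13: compute digits iteratively via d_i = x_i mod 13, x_{i+1} = (x_i − d_i)/13. The first 3 digits are (1, 12, 10).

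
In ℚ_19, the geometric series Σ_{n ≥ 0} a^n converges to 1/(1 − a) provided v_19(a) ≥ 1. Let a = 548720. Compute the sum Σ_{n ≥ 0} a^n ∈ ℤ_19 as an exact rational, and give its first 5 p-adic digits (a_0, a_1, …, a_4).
Σ a^n = 1/(1 − a) = -1/548719;  first 5 digits = (1, 0, 0, 4, 4)

v_19(a) = 3 ≥ 1, so the series converges in ℤ_19 to 1/(1 − a) = 1/(1 − 548720) = -1/548719. Expand this rational in ℤ_19: compute digits iteratively via d_i = x_i mod 19, x_{i+1} = (x_i − d_i)/19. The first 5 digits are (1, 0, 0, 4, 4).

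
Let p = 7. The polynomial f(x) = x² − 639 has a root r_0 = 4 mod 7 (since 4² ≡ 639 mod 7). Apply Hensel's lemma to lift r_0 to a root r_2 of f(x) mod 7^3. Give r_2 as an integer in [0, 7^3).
r_2 = 186 (mod 343)

Hensel's recurrence: r_{i+1} = r_i − f(r_i)·(f′(r_i))^{-1} mod 7^{i+2}, with f′(x) = 2x. Iterate:
  r_0 = 4 (mod 7)
  r_1 = 39 (mod 49)
  r_2 = 186 (mod 343)
Final: r_2 = 186, and one checks f(r_2) ≡ 0 mod 7^3.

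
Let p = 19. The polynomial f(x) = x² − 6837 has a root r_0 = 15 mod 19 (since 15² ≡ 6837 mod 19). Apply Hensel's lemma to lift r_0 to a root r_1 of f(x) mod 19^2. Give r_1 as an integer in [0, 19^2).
r_1 = 91 (mod 361)

Hensel's recurrence: r_{i+1} = r_i − f(r_i)·(f′(r_i))^{-1} mod 19^{i+2}, with f′(x) = 2x. Iterate:
  r_0 = 15 (mod 19)
  r_1 = 91 (mod 361)
Final: r_1 = 91, and one checks f(r_1) ≡ 0 mod 19^2.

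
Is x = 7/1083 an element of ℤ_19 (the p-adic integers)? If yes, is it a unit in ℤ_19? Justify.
x ∉ ℤ_19 (v_19(x) = -2 < 0)

ℤ_19 = {x ∈ ℚ_19 : v_19(x) ≥ 0} and ℤ_19^× = {x ∈ ℤ_19 : v_19(x) = 0}. Here v_19(7/1083) = v_19(num) − v_19(den) = -2; compare against these criteria.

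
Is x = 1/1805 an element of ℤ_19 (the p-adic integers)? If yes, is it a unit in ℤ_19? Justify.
x ∉ ℤ_19 (v_19(x) = -2 < 0)

ℤ_19 = {x ∈ ℚ_19 : v_19(x) ≥ 0} and ℤ_19^× = {x ∈ ℤ_19 : v_19(x) = 0}. Here v_19(1/1805) = v_19(num) − v_19(den) = -2; compare against these criteria.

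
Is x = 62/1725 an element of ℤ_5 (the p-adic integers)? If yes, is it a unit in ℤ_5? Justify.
x ∉ ℤ_5 (v_5(x) = -2 < 0)

ℤ_5 = {x ∈ ℚ_5 : v_5(x) ≥ 0} and ℤ_5^× = {x ∈ ℤ_5 : v_5(x) = 0}. Here v_5(62/1725) = v_5(num) − v_5(den) = -2; compare against these criteria.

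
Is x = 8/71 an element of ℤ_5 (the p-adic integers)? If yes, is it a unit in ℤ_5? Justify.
x ∈ ℤ_5^× (unit); v_5(x) = 0

ℤ_5 = {x ∈ ℚ_5 : v_5(x) ≥ 0} and ℤ_5^× = {x ∈ ℤ_5 : v_5(x) = 0}. Here v_5(8/71) = v_5(num) − v_5(den) = 0; compare against these criteria.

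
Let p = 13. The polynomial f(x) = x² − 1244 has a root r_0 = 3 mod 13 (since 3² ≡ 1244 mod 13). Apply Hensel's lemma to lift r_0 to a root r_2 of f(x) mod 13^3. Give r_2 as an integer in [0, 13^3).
r_2 = 237 (mod 2197)

Hensel's recurrence: r_{i+1} = r_i − f(r_i)·(f′(r_i))^{-1} mod 13^{i+2}, with f′(x) = 2x. Iterate:
  r_0 = 3 (mod 13)
  r_1 = 68 (mod 169)
  r_2 = 237 (mod 2197)
Final: r_2 = 237, and one checks f(r_2) ≡ 0 mod 13^3.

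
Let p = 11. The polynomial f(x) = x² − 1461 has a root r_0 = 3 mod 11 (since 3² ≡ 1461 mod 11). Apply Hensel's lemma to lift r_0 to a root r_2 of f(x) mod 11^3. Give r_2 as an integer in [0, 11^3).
r_2 = 245 (mod 1331)

Hensel's recurrence: r_{i+1} = r_i − f(r_i)·(f′(r_i))^{-1} mod 11^{i+2}, with f′(x) = 2x. Iterate:
  r_0 = 3 (mod 11)
  r_1 = 3 (mod 121)
  r_2 = 245 (mod 1331)
Final: r_2 = 245, and one checks f(r_2) ≡ 0 mod 11^3.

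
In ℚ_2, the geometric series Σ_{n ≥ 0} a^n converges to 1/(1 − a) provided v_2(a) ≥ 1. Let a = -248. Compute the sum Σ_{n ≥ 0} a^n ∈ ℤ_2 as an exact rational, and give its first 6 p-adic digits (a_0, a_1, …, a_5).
Σ a^n = 1/(1 − a) = 1/249;  first 6 digits = (1, 0, 0, 1, 0, 0)

v_2(a) = 3 ≥ 1, so the series converges in ℤ_2 to 1/(1 − a) = 1/(1 − (-248)) = 1/249. Expand this rational in ℤ_2: compute digits iteratively via d_i = x_i mod 2, x_{i+1} = (x_i − d_i)/2. The first 6 digits are (1, 0, 0, 1, 0, 0).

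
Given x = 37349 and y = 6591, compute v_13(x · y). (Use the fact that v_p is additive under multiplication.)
v_13(246167259) = 6

v_p(x) = 3 (factor: 37349 = 13^3 · 17); v_p(y) = 3 (factor: 6591 = 13^3 · 3). Additivity: v_p(xy) = v_p(x) + v_p(y) = 3 + 3 = 6. (Direct check: xy = 246167259 = 13^6 · (51).)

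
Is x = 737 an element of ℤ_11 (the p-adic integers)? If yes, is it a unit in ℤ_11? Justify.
x ∈ ℤ_11 but not a unit; v_11(x) = 1 > 0

ℤ_11 = {x ∈ ℚ_11 : v_11(x) ≥ 0} and ℤ_11^× = {x ∈ ℤ_11 : v_11(x) = 0}. Here v_11(737) = v_11(num) − v_11(den) = 1; compare against these criteria.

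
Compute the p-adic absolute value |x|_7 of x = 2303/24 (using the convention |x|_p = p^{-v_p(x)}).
|2303/24|_7 = 1/49

Step 1 — compute v_7(x) by factoring powers of 7 out of the numerator and denominator: v_7(2303/24) = 2. Step 2 — apply |x|_p = p^{-v_p(x)} = 7^{-2} = 1/49.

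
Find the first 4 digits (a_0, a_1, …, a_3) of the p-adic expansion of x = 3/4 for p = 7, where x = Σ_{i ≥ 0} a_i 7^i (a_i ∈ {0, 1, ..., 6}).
(a_0, …, a_3) = (6, 1, 5, 1)

v_7(3/4) = 0 (numerator and denominator both coprime to 7), so x ∈ ℤ_7^×. Compute digits iteratively via a_i = x_i mod 7, x_{i+1} = (x_i − a_i)/7, with x_0 = x:
  x_0 = 3/4;  a_0 = 6;  x_1 = (x_0 − 6)/7 = -3/4
  x_1 = -3/4;  a_1 = 1;  x_2 = (x_1 − 1)/7 = -1/4
  x_2 = -1/4;  a_2 = 5;  x_3 = (x_2 − 5)/7 = -3/4
  x_3 = -3/4;  a_3 = 1;  x_4 = (x_3 − 1)/7 = -1/4
Digits: (6, 1, 5, 1).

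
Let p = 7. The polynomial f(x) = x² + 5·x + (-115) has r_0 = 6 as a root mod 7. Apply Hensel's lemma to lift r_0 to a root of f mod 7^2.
r_1 = 6 (mod 49)

Hensel: r_{i+1} = r_i − f(r_i)·(f′(r_i))^{-1} mod 7^{i+2}, f′(x) = 2x + 5. Iterate:
  r_0 = 6 (mod 7)
  r_1 = 6 (mod 49)
Final: r = 6 satisfies f(r) ≡ 0 mod 7^2.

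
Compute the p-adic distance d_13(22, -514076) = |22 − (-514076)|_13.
d_13(22, -514076) = 1/28561

Step 1 — x − y = 22 − (-514076) = 514098. Step 2 — v_13(514098) = 4 (factor: 514098 = (13^4 · 18); the sign does not affect v_p). Step 3 — |x − y|_13 = 13^{-4} = 1/28561.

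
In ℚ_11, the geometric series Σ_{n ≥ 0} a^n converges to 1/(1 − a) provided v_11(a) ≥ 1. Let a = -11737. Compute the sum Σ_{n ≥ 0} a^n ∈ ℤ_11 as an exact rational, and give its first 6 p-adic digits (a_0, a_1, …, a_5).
Σ a^n = 1/(1 − a) = 1/11738;  first 6 digits = (1, 0, 2, 2, 3, 8)

v_11(a) = 2 ≥ 1, so the series converges in ℤ_11 to 1/(1 − a) = 1/(1 − (-11737)) = 1/11738. Expand this rational in ℤ_11: compute digits iteratively via d_i = x_i mod 11, x_{i+1} = (x_i − d_i)/11. The first 6 digits are (1, 0, 2, 2, 3, 8).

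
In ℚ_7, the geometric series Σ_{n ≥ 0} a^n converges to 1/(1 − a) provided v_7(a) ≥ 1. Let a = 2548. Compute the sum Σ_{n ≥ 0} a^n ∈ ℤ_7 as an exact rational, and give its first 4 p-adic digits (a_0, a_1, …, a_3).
Σ a^n = 1/(1 − a) = -1/2547;  first 4 digits = (1, 0, 3, 0)

v_7(a) = 2 ≥ 1, so the series converges in ℤ_7 to 1/(1 − a) = 1/(1 − 2548) = -1/2547. Expand this rational in ℤ_7: compute digits iteratively via d_i = x_i mod 7, x_{i+1} = (x_i − d_i)/7. The first 4 digits are (1, 0, 3, 0).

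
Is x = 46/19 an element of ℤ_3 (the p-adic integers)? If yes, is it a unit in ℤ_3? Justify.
x ∈ ℤ_3^× (unit); v_3(x) = 0

ℤ_3 = {x ∈ ℚ_3 : v_3(x) ≥ 0} and ℤ_3^× = {x ∈ ℤ_3 : v_3(x) = 0}. Here v_3(46/19) = v_3(num) − v_3(den) = 0; compare against these criteria.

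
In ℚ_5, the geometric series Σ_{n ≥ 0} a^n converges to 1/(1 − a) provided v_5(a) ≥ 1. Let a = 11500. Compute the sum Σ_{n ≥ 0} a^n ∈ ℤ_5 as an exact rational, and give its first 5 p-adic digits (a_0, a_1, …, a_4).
Σ a^n = 1/(1 − a) = -1/11499;  first 5 digits = (1, 0, 0, 2, 3)

v_5(a) = 3 ≥ 1, so the series converges in ℤ_5 to 1/(1 − a) = 1/(1 − 11500) = -1/11499. Expand this rational in ℤ_5: compute digits iteratively via d_i = x_i mod 5, x_{i+1} = (x_i − d_i)/5. The first 5 digits are (1, 0, 0, 2, 3).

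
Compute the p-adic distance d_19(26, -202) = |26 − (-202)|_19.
d_19(26, -202) = 1/19

Step 1 — x − y = 26 − (-202) = 228. Step 2 — v_19(228) = 1 (factor: 228 = (19^1 · 12); the sign does not affect v_p). Step 3 — |x − y|_19 = 19^{-1} = 1/19.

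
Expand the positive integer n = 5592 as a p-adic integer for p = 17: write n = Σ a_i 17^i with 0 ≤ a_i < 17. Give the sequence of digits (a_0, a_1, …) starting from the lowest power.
(a_0, a_1, …) = (16, 5, 2, 1)

Repeated division by 17 gives the digits low-to-high: 5592 = 16 + 5·17^1 + 2·17^2 + 1·17^3. Digit sequence: (16, 5, 2, 1).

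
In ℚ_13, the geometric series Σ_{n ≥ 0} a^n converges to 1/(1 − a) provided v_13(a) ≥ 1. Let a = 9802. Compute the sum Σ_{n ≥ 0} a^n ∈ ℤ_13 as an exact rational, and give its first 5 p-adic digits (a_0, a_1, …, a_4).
Σ a^n = 1/(1 − a) = -1/9801;  first 5 digits = (1, 0, 6, 4, 10)

v_13(a) = 2 ≥ 1, so the series converges in ℤ_13 to 1/(1 − a) = 1/(1 − 9802) = -1/9801. Expand this rational in ℤ_13: compute digits iteratively via d_i = x_i mod 13, x_{i+1} = (x_i − d_i)/13. The first 5 digits are (1, 0, 6, 4, 10).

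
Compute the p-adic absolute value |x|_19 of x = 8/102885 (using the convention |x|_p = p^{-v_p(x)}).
|8/102885|_19 = 6859

Step 1 — compute v_19(x) by factoring powers of 19 out of the numerator and denominator: v_19(8/102885) = -3. Step 2 — apply |x|_p = p^{-v_p(x)} = 19^{3} = 6859.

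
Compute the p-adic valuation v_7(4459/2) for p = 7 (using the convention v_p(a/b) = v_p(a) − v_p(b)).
v_7(4459/2) = 3

Factor powers of 7 from the numerator and denominator of the reduced fraction: 4459 = 7^3 · 13 and 2 = 7^0 · 2. Apply v_p(a/b) = v_p(a) − v_p(b): v_7(4459/2) = 3 − 0 = 3.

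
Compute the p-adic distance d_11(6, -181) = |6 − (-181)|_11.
d_11(6, -181) = 1/11

Step 1 — x − y = 6 − (-181) = 187. Step 2 — v_11(187) = 1 (factor: 187 = (11^1 · 17); the sign does not affect v_p). Step 3 — |x − y|_11 = 11^{-1} = 1/11.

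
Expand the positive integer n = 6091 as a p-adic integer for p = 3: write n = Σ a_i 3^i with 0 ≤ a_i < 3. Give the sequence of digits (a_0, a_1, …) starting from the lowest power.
(a_0, a_1, …) = (1, 2, 1, 0, 0, 1, 2, 2)

Repeated division by 3 gives the digits low-to-high: 6091 = 1 + 2·3^1 + 1·3^2 + 1·3^5 + 2·3^6 + 2·3^7. Digit sequence: (1, 2, 1, 0, 0, 1, 2, 2).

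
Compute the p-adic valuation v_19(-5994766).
v_19(-5994766) = 4

v_19(n) is the largest exponent k such that 19^k divides n. Factor out: -5994766 = -19^4 · 46. (Sign doesn't affect v_p.) So v_19(-5994766) = 4.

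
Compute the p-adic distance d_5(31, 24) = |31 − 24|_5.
d_5(31, 24) = 1

Step 1 — x − y = 31 − 24 = 7. Step 2 — v_5(7) = 0 (factor: 7 = (5^0 · 7); the sign does not affect v_p). Step 3 — |x − y|_5 = 5^{0} = 1.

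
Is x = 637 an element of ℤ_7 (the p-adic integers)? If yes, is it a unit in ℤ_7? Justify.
x ∈ ℤ_7 but not a unit; v_7(x) = 2 > 0

ℤ_7 = {x ∈ ℚ_7 : v_7(x) ≥ 0} and ℤ_7^× = {x ∈ ℤ_7 : v_7(x) = 0}. Here v_7(637) = v_7(num) − v_7(den) = 2; compare against these criteria.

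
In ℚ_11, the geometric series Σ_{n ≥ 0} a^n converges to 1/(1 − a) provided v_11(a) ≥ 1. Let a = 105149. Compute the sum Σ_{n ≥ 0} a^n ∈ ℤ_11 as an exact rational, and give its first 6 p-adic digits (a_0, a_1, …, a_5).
Σ a^n = 1/(1 − a) = -1/105148;  first 6 digits = (1, 0, 0, 2, 7, 0)

v_11(a) = 3 ≥ 1, so the series converges in ℤ_11 to 1/(1 − a) = 1/(1 − 105149) = -1/105148. Expand this rational in ℤ_11: compute digits iteratively via d_i = x_i mod 11, x_{i+1} = (x_i − d_i)/11. The first 6 digits are (1, 0, 0, 2, 7, 0).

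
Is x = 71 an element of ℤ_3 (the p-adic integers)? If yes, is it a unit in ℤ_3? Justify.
x ∈ ℤ_3^× (unit); v_3(x) = 0

ℤ_3 = {x ∈ ℚ_3 : v_3(x) ≥ 0} and ℤ_3^× = {x ∈ ℤ_3 : v_3(x) = 0}. Here v_3(71) = v_3(num) − v_3(den) = 0; compare against these criteria.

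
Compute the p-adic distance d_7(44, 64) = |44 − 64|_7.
d_7(44, 64) = 1

Step 1 — x − y = 44 − 64 = -20. Step 2 — v_7(-20) = 0 (factor: -20 = −(7^0 · 20); the sign does not affect v_p). Step 3 — |x − y|_7 = 7^{0} = 1.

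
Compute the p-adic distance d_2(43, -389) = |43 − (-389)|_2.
d_2(43, -389) = 1/16

Step 1 — x − y = 43 − (-389) = 432. Step 2 — v_2(432) = 4 (factor: 432 = (2^4 · 27); the sign does not affect v_p). Step 3 — |x − y|_2 = 2^{-4} = 1/16.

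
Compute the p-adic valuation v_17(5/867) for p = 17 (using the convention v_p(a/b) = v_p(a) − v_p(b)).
v_17(5/867) = -2

Factor powers of 17 from the numerator and denominator of the reduced fraction: 5 = 17^0 · 5 and 867 = 17^2 · 3. Apply v_p(a/b) = v_p(a) − v_p(b): v_17(5/867) = 0 − 2 = -2.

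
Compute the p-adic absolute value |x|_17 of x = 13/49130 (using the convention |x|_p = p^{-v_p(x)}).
|13/49130|_17 = 4913

Step 1 — compute v_17(x) by factoring powers of 17 out of the numerator and denominator: v_17(13/49130) = -3. Step 2 — apply |x|_p = p^{-v_p(x)} = 17^{3} = 4913.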